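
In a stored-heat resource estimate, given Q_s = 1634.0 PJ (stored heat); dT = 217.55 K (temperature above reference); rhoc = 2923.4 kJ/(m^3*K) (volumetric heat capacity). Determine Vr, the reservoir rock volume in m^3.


Vr = Q_s * 1e12 / (rhoc * dT)
Vr = 1634.0 * 1e12 / (2923.4 * 217.55)
Vr = 2.5692e+09 m^3


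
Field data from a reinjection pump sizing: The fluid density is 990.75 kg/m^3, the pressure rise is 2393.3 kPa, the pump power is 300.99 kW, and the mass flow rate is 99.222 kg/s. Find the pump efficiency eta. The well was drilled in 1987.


eta = mdot * dP / (rho * P_pump)
eta = 99.222 * 2393.3 / (990.75 * 300.99)
eta = 0.79632


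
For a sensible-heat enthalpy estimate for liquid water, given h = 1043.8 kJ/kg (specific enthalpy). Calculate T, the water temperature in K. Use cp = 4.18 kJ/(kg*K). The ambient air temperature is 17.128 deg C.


T = h / cp
T = 1043.8 / 4.18
T = 249.7129 deg C
Convert to K: 249.7129 + 273.15 = 522.86 K
T = 522.86 K


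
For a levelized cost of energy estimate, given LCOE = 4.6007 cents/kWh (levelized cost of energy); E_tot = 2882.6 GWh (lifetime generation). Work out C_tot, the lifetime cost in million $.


C_tot = LCOE / 100 * E_tot
C_tot = 4.6007 / 100 * 2882.6
C_tot = 132.62 million $


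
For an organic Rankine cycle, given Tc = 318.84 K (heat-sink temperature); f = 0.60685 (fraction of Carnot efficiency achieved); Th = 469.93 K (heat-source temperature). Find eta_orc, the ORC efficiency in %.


eta_orc = (1 - Tc/Th) * f * 100
eta_orc = (1 - 318.84/469.93) * 0.60685 * 100
eta_orc = 19.511 %


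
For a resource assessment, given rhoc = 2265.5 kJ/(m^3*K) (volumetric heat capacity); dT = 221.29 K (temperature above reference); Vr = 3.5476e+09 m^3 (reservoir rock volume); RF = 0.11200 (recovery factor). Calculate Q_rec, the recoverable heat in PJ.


Step 1: Q_s = Vr*rhoc*dT/1e12 = 3.5476e+09*2265.5*221.29/1e12 = 1778.527 PJ
Step 2: Q_rec = Q_s * RF = 1778.527 * 0.112 = 199.20 PJ
Q_rec = 199.20 PJ


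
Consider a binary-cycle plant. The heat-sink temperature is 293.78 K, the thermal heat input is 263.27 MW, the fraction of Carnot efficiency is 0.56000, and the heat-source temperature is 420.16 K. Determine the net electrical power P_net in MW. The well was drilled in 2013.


Step 1: eta = (1 - Tc/Th)*f = (1 - 293.78/420.16)*0.56 = 0.1684425
Step 2: P_net = eta * Q_in = 0.1684425 * 263.27 = 44.346 MW
P_net = 44.346 MW


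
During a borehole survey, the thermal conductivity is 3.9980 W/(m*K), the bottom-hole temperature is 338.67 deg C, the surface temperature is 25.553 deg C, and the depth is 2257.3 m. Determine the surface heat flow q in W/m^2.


Step 1: grad = (T_d - T_surf)/d * 1000 = (338.67 - 25.553)/2257.3 * 1000 = 138.7131 deg C/km
Step 2: q = k * grad / 1000 = 3.998 * 138.7131 / 1000 = 0.55457 W/m^2
q = 0.55457 W/m^2


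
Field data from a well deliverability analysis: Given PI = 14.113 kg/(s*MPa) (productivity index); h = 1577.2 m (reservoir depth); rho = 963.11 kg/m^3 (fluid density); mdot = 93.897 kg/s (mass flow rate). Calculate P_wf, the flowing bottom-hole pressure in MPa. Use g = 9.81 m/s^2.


Step 1: P_i = rho*g*h/1e6 = 963.11*9.81*1577.2/1e6 = 14.90156 MPa
Step 2: P_wf = P_i - mdot/PI = 14.90156 - 93.897/14.113 = 8.2483 MPa
P_wf = 8.2483 MPa


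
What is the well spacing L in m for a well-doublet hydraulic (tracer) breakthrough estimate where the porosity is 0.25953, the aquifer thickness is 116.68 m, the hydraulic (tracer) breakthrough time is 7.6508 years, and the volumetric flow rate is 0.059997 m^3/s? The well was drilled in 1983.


L = sqrt(t_bt*365.25*86400*3*Qv / (pi*hr*phi))
L = sqrt(7.6508*365.25*86400*3*0.059997 / (pi*116.68*0.25953))
L = 675.87 m


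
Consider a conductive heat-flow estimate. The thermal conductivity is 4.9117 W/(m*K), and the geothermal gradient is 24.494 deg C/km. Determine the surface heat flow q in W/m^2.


q = k * grad / 1000
q = 4.9117 * 24.494 / 1000
q = 0.12031 W/m^2


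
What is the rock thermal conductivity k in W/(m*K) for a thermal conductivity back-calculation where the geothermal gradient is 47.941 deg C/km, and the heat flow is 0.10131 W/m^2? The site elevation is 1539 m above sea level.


k = q / (grad / 1000)
k = 0.10131 / (47.941 / 1000)
k = 2.1132 W/(m*K)


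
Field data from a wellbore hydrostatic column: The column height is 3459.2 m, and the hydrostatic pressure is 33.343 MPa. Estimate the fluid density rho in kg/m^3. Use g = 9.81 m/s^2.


rho = P * 1e6 / (g * h)
rho = 33.343 * 1e6 / (9.81 * 3459.2)
rho = 982.56 kg/m^3


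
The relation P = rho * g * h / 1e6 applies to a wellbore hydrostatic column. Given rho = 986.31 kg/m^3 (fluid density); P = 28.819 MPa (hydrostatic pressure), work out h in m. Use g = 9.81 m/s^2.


h = P * 1e6 / (g * rho)
h = 28.819 * 1e6 / (9.81 * 986.31)
h = 2978.5 m


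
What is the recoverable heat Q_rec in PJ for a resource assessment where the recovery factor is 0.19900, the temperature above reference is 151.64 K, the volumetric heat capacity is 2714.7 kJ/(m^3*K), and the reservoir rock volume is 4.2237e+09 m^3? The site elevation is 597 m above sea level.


Step 1: Q_s = Vr*rhoc*dT/1e12 = 4.2237e+09*2714.7*151.64/1e12 = 1738.716 PJ
Step 2: Q_rec = Q_s * RF = 1738.716 * 0.199 = 346.00 PJ
Q_rec = 346.00 PJ


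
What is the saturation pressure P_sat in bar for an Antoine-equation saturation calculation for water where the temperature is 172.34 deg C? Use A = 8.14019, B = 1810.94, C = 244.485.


P_sat = 10^(A - B/(C + T)) / 760 * 0.101325
P_sat = 10^(8.14019 - 1810.94/(244.485 + 172.34)) / 760 * 0.101325
P_sat = 0.8326989 MPa
Convert: 0.8326989 MPa * 10.0 = 8.3270 bar
P_sat = 8.3270 bar


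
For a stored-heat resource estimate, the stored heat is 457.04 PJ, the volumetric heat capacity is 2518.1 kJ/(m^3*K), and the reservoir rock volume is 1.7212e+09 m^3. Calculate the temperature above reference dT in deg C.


dT = Q_s * 1e12 / (Vr * rhoc)
dT = 457.04 * 1e12 / (1.7212e+09 * 2518.1)
dT = 105.4508 K
Convert (temperature difference, 1 K = 1 deg C): 105.4508 K = 105.4508 deg C
dT = 105.45 deg C


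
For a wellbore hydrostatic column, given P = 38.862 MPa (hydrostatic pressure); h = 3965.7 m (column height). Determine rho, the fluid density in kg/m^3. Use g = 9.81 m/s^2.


rho = P * 1e6 / (g * h)
rho = 38.862 * 1e6 / (9.81 * 3965.7)
rho = 998.93 kg/m^3


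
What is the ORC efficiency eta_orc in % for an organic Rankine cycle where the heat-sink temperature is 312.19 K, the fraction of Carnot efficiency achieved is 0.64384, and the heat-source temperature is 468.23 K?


eta_orc = (1 - Tc/Th) * f * 100
eta_orc = (1 - 312.19/468.23) * 0.64384 * 100
eta_orc = 21.456 %


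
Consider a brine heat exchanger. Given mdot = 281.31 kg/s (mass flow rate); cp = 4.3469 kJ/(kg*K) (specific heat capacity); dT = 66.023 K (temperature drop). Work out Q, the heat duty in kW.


Q = mdot * cp * dT / 1000
Q = 281.31 * 4.3469 * 66.023 / 1000
Q = 80.73467 MW
Convert: 80.73467 MW * 1000.0 = 80735 kW
Q = 80735 kW


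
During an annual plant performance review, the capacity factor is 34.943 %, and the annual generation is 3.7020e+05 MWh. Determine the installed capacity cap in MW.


cap = E_a / (CF/100 * 8760)
cap = 3.7020e+05 / (34.943/100 * 8760)
cap = 120.94 MW


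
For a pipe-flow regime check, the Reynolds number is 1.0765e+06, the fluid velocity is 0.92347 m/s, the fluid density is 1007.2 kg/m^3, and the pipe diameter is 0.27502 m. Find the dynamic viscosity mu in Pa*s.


mu = rho * vel * D / Re
mu = 1007.2 * 0.92347 * 0.27502 / 1.0765e+06
mu = 0.00023762 Pa*s


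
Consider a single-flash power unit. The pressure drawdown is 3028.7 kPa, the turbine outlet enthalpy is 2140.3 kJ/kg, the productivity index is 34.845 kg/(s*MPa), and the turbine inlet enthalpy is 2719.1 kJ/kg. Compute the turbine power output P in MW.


Step 1: mdot = PI * dP / 1000 = 34.845 * 3028.7 / 1000 = 105.5351 kg/s
Step 2: P = mdot*(h_in - h_out)/1000 = 105.5351*(2719.1 - 2140.3)/1000 = 61.084 MW
P = 61.084 MW


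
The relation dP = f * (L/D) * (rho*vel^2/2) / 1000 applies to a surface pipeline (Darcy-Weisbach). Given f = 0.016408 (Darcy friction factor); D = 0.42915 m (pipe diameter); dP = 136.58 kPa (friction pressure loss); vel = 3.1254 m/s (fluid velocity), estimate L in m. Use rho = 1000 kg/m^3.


L = dP*1000*D / (f*rho*vel^2/2)
L = 136.58*1000*0.42915 / (0.016408*1000*3.1254^2/2)
L = 731.41 m


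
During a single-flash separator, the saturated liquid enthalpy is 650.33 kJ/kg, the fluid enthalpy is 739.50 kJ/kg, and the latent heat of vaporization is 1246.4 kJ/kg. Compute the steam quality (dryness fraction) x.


x = (h - hf) / hfg
x = (739.50 - 650.33) / 1246.4
x = 0.071542


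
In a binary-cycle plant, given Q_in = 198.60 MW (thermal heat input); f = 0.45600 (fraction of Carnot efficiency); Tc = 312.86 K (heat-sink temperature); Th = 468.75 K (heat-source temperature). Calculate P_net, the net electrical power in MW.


Step 1: eta = (1 - Tc/Th)*f = (1 - 312.86/468.75)*0.456 = 0.1516498
Step 2: P_net = eta * Q_in = 0.1516498 * 198.6 = 30.118 MW
P_net = 30.118 MW


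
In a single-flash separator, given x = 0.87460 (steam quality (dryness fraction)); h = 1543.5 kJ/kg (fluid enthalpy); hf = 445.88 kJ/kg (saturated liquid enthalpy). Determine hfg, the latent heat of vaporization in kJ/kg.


hfg = (h - hf) / x
hfg = (1543.5 - 445.88) / 0.87460
hfg = 1255.0 kJ/kg


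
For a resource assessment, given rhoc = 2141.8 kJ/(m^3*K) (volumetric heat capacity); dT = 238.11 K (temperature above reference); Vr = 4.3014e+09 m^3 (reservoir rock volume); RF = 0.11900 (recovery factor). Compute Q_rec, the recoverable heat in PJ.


Step 1: Q_s = Vr*rhoc*dT/1e12 = 4.3014e+09*2141.8*238.11/1e12 = 2193.645 PJ
Step 2: Q_rec = Q_s * RF = 2193.645 * 0.119 = 261.04 PJ
Q_rec = 261.04 PJ


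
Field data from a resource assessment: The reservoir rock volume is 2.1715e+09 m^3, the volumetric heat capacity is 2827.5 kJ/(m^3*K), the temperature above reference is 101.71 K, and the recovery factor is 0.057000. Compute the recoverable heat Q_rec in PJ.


Step 1: Q_s = Vr*rhoc*dT/1e12 = 2.1715e+09*2827.5*101.71/1e12 = 624.4909 PJ
Step 2: Q_rec = Q_s * RF = 624.4909 * 0.057 = 35.596 PJ
Q_rec = 35.596 PJ


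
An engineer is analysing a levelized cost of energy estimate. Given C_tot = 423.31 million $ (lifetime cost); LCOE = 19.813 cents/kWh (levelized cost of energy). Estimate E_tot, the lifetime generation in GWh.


E_tot = C_tot / LCOE * 100
E_tot = 423.31 / 19.813 * 100
E_tot = 2136.5 GWh


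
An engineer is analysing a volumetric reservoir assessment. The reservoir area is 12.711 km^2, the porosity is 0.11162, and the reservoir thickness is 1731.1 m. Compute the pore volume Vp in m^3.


Vp = A * 1e6 * hr * phi
Vp = 12.711 * 1e6 * 1731.1 * 0.11162
Vp = 2.4561e+09 m^3


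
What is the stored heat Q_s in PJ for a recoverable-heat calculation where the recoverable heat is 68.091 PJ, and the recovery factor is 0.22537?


Q_s = Q_rec / RF
Q_s = 68.091 / 0.22537
Q_s = 302.13 PJ


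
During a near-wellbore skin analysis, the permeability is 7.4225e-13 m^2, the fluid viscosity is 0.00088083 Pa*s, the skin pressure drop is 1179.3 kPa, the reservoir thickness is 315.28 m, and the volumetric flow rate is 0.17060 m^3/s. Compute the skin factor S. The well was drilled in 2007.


S = dP_s * 1000 * 2*pi*k*hr / (q*mu)
S = 1179.3 * 1000 * 2*pi*7.4225e-13*315.28 / (0.17060*0.00088083)
S = 11.539


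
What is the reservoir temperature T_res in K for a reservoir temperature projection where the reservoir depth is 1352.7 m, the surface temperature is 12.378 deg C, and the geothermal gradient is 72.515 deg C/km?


T_res = T_surf + grad * d / 1000
T_res = 12.378 + 72.515 * 1352.7 / 1000
T_res = 110.4690 deg C
Convert to K: 110.4690 + 273.15 = 383.62 K
T_res = 383.62 K


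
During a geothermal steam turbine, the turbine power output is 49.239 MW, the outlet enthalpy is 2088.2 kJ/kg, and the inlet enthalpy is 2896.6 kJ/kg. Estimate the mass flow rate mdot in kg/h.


mdot = P * 1000 / (h_in - h_out)
mdot = 49.239 * 1000 / (2896.6 - 2088.2)
mdot = 60.90920 kg/s
Convert: 60.90920 kg/s * 3600.0 = 2.1927e+05 kg/h
mdot = 2.1927e+05 kg/h


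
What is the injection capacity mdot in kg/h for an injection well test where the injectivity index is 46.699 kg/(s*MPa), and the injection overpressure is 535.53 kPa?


mdot = II * dP / 1000
mdot = 46.699 * 535.53 / 1000
mdot = 25.00872 kg/s
Convert: 25.00872 kg/s * 3600.0 = 90031 kg/h
mdot = 90031 kg/h


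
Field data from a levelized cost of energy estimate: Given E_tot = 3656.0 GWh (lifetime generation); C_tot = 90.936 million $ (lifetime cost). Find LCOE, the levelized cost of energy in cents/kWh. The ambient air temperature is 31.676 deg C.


LCOE = C_tot / E_tot * 100
LCOE = 90.936 / 3656.0 * 100
LCOE = 2.4873 cents/kWh


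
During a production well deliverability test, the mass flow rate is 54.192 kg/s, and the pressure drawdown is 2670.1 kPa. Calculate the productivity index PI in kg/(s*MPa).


PI = mdot * 1000 / dP
PI = 54.192 * 1000 / 2670.1
PI = 20.296 kg/(s*MPa)


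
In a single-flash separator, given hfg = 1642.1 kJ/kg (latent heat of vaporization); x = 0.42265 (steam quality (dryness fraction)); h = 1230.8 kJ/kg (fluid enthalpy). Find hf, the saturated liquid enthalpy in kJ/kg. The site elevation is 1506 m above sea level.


hf = h - x * hfg
hf = 1230.8 - 0.42265 * 1642.1
hf = 536.77 kJ/kg


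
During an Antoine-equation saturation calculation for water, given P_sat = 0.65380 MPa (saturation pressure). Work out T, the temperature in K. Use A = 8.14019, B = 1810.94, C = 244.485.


T = B / (A - log10(P_sat * 760 / 0.101325)) - C
T = 1810.94 / (8.14019 - log10(0.65380 * 760 / 0.101325)) - 244.485
T = 162.5000 deg C
Convert to K: 162.5000 + 273.15 = 435.65 K
T = 435.65 K


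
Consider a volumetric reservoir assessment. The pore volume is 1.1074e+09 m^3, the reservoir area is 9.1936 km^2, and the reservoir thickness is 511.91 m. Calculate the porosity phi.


phi = Vp / (A * 1e6 * hr)
phi = 1.1074e+09 / (9.1936 * 1e6 * 511.91)
phi = 0.23530


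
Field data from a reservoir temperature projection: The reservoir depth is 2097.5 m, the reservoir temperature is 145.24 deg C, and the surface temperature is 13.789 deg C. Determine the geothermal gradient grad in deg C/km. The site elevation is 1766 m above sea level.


grad = (T_res - T_surf) / d * 1000
grad = (145.24 - 13.789) / 2097.5 * 1000
grad = 62.670 deg C/km


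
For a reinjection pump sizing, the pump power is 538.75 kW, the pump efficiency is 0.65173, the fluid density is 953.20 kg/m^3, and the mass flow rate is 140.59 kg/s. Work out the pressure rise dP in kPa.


dP = P_pump * rho * eta / mdot
dP = 538.75 * 953.20 * 0.65173 / 140.59
dP = 2380.6 kPa


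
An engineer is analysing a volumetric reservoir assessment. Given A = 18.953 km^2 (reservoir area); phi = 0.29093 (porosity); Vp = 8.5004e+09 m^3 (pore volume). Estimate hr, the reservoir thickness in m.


hr = Vp / (A * 1e6 * phi)
hr = 8.5004e+09 / (18.953 * 1e6 * 0.29093)
hr = 1541.6 m


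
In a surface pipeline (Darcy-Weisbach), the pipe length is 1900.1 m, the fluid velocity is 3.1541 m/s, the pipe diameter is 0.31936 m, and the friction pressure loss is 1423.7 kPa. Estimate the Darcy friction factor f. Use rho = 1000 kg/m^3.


f = dP*1000 / ((L/D)*(rho*vel^2/2))
f = 1423.7*1000 / ((1900.1/0.31936)*(1000*3.1541^2/2))
f = 0.048106


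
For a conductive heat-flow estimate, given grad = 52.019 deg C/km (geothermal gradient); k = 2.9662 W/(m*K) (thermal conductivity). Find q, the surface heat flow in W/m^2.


q = k * grad / 1000
q = 2.9662 * 52.019 / 1000
q = 0.15430 W/m^2


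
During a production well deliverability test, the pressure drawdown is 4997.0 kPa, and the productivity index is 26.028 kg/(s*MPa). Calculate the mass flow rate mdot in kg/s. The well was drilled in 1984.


mdot = PI * dP / 1000
mdot = 26.028 * 4997.0 / 1000
mdot = 130.06 kg/s


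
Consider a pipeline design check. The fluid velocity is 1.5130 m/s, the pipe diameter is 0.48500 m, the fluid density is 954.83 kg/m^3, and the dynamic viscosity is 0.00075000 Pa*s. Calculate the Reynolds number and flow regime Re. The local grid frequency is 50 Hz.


Step 1: Re = rho*vel*D/mu = 954.83*1.513*0.485/0.00075 = 9.3421e+05
Step 2: Re = 9.3421e+05 > 4000, so flow is turbulent.
Re = 9.3421e+05 (turbulent)


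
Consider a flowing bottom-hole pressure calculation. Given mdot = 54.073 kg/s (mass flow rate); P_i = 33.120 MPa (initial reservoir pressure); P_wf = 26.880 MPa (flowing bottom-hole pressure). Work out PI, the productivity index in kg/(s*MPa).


PI = mdot / (P_i - P_wf)
PI = 54.073 / (33.120 - 26.880)
PI = 8.6655 kg/(s*MPa)


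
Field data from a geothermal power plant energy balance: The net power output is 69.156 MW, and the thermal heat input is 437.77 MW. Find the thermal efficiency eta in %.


eta = W_net / Q_in * 100
eta = 69.156 / 437.77 * 100
eta = 15.797 %


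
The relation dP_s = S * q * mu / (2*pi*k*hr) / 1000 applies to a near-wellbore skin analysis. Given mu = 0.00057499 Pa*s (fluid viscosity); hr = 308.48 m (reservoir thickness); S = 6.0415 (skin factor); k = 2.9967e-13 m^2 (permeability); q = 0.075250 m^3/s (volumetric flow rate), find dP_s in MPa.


dP_s = S * q * mu / (2*pi*k*hr) / 1000
dP_s = 6.0415 * 0.075250 * 0.00057499 / (2*pi*2.9967e-13*308.48) / 1000
dP_s = 450.0507 kPa
Convert: 450.0507 kPa * 0.001 = 0.45005 MPa
dP_s = 0.45005 MPa


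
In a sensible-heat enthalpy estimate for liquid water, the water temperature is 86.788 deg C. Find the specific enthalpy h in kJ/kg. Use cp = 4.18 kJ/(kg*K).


h = cp * T
h = 4.18 * 86.788
h = 362.77 kJ/kg


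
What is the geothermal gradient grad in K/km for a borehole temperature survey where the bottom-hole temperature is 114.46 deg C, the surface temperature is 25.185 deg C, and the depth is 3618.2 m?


grad = (T_d - T_surf) / d * 1000
grad = (114.46 - 25.185) / 3618.2 * 1000
grad = 24.67387 deg C/km
Convert: 24.67387 deg C/km * 1.0 = 24.674 K/km
grad = 24.674 K/km


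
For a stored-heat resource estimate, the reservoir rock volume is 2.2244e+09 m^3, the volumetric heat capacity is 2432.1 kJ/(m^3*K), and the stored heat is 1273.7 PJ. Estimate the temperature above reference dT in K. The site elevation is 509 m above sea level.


dT = Q_s * 1e12 / (Vr * rhoc)
dT = 1273.7 * 1e12 / (2.2244e+09 * 2432.1)
dT = 235.44 K


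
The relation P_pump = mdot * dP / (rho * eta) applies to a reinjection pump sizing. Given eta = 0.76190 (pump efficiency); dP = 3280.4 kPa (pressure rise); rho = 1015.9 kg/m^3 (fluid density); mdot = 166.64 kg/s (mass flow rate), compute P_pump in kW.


P_pump = mdot * dP / (rho * eta)
P_pump = 166.64 * 3280.4 / (1015.9 * 0.76190)
P_pump = 706.25 kW


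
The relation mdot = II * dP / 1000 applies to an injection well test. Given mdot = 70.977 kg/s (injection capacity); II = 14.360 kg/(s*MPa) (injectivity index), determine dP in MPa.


dP = mdot * 1000 / II
dP = 70.977 * 1000 / 14.360
dP = 4942.688 kPa
Convert: 4942.688 kPa * 0.001 = 4.9427 MPa
dP = 4.9427 MPa


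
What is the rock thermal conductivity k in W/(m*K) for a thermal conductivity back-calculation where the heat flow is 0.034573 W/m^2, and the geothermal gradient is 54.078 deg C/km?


k = q / (grad / 1000)
k = 0.034573 / (54.078 / 1000)
k = 0.63932 W/(m*K)


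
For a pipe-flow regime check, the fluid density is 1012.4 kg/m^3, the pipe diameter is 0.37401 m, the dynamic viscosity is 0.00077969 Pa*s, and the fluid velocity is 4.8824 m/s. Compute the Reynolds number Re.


Re = rho * vel * D / mu
Re = 1012.4 * 4.8824 * 0.37401 / 0.00077969
Re = 2.3711e+06


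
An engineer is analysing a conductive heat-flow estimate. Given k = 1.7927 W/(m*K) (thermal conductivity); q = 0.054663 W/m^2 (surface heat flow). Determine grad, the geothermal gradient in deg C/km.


grad = q * 1000 / k
grad = 0.054663 * 1000 / 1.7927
grad = 30.492 deg C/km


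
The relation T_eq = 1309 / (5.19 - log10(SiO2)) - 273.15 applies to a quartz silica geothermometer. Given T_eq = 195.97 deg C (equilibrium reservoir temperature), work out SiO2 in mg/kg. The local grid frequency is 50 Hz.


SiO2 = 10^(5.19 - 1309/(T_eq + 273.15))
SiO2 = 10^(5.19 - 1309/(195.97 + 273.15))
SiO2 = 251.00 mg/kg


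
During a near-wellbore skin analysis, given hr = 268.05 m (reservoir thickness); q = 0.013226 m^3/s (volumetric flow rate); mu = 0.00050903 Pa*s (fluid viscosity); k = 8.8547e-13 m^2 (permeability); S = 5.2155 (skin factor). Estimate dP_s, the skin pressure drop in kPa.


dP_s = S * q * mu / (2*pi*k*hr) / 1000
dP_s = 5.2155 * 0.013226 * 0.00050903 / (2*pi*8.8547e-13*268.05) / 1000
dP_s = 23.545 kPa


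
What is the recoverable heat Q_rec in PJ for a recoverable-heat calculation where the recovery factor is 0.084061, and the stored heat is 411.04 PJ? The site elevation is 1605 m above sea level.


Q_rec = Q_s * RF
Q_rec = 411.04 * 0.084061
Q_rec = 34.552 PJ


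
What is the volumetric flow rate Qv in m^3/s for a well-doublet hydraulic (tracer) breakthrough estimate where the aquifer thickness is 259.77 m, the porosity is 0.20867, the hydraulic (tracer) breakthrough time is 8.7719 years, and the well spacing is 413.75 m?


Qv = pi*hr*phi*L^2 / (3*t_bt*365.25*86400)
Qv = pi*259.77*0.20867*413.75^2 / (3*8.7719*365.25*86400)
Qv = 0.035104 m^3/s


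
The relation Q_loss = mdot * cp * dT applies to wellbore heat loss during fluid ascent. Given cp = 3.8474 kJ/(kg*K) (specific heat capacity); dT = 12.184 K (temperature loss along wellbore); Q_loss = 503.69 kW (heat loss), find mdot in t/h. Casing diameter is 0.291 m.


mdot = Q_loss / (cp * dT)
mdot = 503.69 / (3.8474 * 12.184)
mdot = 10.74499 kg/s
Convert: 10.74499 kg/s * 3.6 = 38.682 t/h
mdot = 38.682 t/h


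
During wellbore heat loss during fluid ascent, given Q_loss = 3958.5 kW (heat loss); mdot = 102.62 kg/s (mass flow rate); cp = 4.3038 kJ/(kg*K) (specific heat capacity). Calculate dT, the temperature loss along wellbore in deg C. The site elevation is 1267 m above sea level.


dT = Q_loss / (mdot * cp)
dT = 3958.5 / (102.62 * 4.3038)
dT = 8.962859 K
Convert (temperature difference, 1 K = 1 deg C): 8.962859 K = 8.962859 deg C
dT = 8.9629 deg C


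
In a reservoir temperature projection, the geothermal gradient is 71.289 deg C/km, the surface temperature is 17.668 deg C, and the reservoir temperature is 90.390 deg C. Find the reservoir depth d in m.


d = (T_res - T_surf) / grad * 1000
d = (90.390 - 17.668) / 71.289 * 1000
d = 1020.1 m


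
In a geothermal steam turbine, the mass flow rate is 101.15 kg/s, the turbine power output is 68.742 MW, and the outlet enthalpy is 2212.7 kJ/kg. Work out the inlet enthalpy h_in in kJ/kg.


h_in = h_out + P * 1000 / mdot
h_in = 2212.7 + 68.742 * 1000 / 101.15
h_in = 2892.3 kJ/kg


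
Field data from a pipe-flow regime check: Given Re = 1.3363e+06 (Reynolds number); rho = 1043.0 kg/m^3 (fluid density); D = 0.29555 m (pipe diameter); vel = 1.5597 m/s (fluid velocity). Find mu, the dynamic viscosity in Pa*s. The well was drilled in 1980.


mu = rho * vel * D / Re
mu = 1043.0 * 1.5597 * 0.29555 / 1.3363e+06
mu = 0.00035979 Pa*s


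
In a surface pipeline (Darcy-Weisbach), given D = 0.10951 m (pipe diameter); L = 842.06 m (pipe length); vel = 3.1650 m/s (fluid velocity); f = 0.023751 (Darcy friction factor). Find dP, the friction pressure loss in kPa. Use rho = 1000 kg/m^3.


dP = f * (L/D) * (rho*vel^2/2) / 1000
dP = 0.023751 * (842.06/0.10951) * (1000*3.1650^2/2) / 1000
dP = 914.72 kPa


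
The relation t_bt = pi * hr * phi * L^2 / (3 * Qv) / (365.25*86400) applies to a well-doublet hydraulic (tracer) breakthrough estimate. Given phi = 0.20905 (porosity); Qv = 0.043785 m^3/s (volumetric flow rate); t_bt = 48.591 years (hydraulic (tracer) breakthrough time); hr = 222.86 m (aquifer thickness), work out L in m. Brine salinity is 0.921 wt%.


L = sqrt(t_bt*365.25*86400*3*Qv / (pi*hr*phi))
L = sqrt(48.591*365.25*86400*3*0.043785 / (pi*222.86*0.20905))
L = 1173.1 m


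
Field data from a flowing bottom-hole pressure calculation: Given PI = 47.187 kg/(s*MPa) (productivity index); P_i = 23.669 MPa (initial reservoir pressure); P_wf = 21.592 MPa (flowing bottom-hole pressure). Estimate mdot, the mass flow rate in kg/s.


mdot = (P_i - P_wf) * PI
mdot = (23.669 - 21.592) * 47.187
mdot = 98.007 kg/s


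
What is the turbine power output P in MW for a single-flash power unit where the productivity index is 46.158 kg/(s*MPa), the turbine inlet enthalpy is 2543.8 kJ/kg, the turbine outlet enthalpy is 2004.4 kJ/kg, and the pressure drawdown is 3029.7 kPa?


Step 1: mdot = PI * dP / 1000 = 46.158 * 3029.7 / 1000 = 139.8449 kg/s
Step 2: P = mdot*(h_in - h_out)/1000 = 139.8449*(2543.8 - 2004.4)/1000 = 75.432 MW
P = 75.432 MW


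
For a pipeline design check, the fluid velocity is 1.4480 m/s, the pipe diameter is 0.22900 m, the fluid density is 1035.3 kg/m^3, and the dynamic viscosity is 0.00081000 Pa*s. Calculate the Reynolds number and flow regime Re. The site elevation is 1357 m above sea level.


Step 1: Re = rho*vel*D/mu = 1035.3*1.448*0.229/0.00081 = 4.2382e+05
Step 2: Re = 4.2382e+05 > 4000, so flow is turbulent.
Re = 4.2382e+05 (turbulent)


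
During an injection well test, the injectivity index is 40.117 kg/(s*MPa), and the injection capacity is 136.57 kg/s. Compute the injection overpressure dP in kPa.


dP = mdot * 1000 / II
dP = 136.57 * 1000 / 40.117
dP = 3404.3 kPa


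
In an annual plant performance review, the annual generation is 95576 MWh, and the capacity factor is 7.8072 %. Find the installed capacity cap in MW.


cap = E_a / (CF/100 * 8760)
cap = 95576 / (7.8072/100 * 8760)
cap = 139.75 MW


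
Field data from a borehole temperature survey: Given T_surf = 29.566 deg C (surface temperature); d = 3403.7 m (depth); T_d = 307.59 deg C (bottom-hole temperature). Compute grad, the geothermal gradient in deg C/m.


grad = (T_d - T_surf) / d * 1000
grad = (307.59 - 29.566) / 3403.7 * 1000
grad = 81.68287 deg C/km
Convert: 81.68287 deg C/km * 0.001 = 0.081683 deg C/m
grad = 0.081683 deg C/m


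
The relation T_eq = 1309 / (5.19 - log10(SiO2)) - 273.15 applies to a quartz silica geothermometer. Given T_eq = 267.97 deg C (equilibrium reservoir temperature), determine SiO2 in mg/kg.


SiO2 = 10^(5.19 - 1309/(T_eq + 273.15))
SiO2 = 10^(5.19 - 1309/(267.97 + 273.15))
SiO2 = 590.12 mg/kg


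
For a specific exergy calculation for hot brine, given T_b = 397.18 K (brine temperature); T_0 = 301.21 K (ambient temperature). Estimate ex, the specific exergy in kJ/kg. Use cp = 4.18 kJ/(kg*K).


ex = cp * ((T_b - T_0) - T_0 * ln(T_b/T_0))
ex = 4.18 * ((397.18 - 301.21) - 301.21 * ln(397.18/301.21))
ex = 52.922 kJ/kg


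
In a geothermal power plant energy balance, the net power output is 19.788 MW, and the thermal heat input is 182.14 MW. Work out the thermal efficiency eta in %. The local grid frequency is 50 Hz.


eta = W_net / Q_in * 100
eta = 19.788 / 182.14 * 100
eta = 10.864 %


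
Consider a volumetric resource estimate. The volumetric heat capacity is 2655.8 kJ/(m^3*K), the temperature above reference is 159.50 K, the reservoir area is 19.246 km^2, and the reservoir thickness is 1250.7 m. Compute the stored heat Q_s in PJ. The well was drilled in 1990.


Step 1: Vr = A*1e6*hr = 19.246*1e6*1250.7 = 2.407097e+10 m^3
Step 2: Q_s = Vr*rhoc*dT/1e12 = 2.407097e+10*2655.8*159.5/1e12 = 10196 PJ
Q_s = 10196 PJ


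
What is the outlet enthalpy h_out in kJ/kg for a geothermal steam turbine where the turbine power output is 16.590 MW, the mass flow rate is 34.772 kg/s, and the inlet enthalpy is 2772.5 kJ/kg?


h_out = h_in - P * 1000 / mdot
h_out = 2772.5 - 16.590 * 1000 / 34.772
h_out = 2295.4 kJ/kg


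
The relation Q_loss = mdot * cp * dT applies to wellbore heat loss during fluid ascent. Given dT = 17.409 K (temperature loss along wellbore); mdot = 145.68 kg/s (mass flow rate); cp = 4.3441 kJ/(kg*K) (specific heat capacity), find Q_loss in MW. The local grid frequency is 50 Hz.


Q_loss = mdot * cp * dT
Q_loss = 145.68 * 4.3441 * 17.409
Q_loss = 11017.26 kW
Convert: 11017.26 kW * 0.001 = 11.017 MW
Q_loss = 11.017 MW


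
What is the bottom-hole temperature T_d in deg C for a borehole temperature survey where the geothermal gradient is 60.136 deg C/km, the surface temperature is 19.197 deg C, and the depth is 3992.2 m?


T_d = T_surf + grad * d / 1000
T_d = 19.197 + 60.136 * 3992.2 / 1000
T_d = 259.27 deg C


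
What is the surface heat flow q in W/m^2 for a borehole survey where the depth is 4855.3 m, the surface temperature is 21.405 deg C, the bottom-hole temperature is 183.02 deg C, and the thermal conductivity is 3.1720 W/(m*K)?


Step 1: grad = (T_d - T_surf)/d * 1000 = (183.02 - 21.405)/4855.3 * 1000 = 33.28631 deg C/km
Step 2: q = k * grad / 1000 = 3.172 * 33.28631 / 1000 = 0.10558 W/m^2
q = 0.10558 W/m^2


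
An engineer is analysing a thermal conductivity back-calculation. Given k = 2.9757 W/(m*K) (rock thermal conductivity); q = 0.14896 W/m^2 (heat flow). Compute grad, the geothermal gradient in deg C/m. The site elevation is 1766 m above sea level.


grad = q / k * 1000
grad = 0.14896 / 2.9757 * 1000
grad = 50.05881 deg C/km
Convert: 50.05881 deg C/km * 0.001 = 0.050059 deg C/m
grad = 0.050059 deg C/m


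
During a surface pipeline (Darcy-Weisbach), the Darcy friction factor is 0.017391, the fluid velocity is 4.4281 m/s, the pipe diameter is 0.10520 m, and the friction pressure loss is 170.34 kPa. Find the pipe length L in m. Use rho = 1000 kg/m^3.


L = dP*1000*D / (f*rho*vel^2/2)
L = 170.34*1000*0.10520 / (0.017391*1000*4.4281^2/2)
L = 105.10 m


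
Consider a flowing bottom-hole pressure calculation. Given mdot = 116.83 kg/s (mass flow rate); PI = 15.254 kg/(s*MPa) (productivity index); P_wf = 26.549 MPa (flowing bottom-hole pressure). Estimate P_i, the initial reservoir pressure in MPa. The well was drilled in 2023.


P_i = P_wf + mdot / PI
P_i = 26.549 + 116.83 / 15.254
P_i = 34.208 MPa


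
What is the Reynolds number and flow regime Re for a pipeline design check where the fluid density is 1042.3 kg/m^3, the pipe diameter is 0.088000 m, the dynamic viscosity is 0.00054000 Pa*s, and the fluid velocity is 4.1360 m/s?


Step 1: Re = rho*vel*D/mu = 1042.3*4.136*0.088/0.00054 = 7.0253e+05
Step 2: Re = 7.0253e+05 > 4000, so flow is turbulent.
Re = 7.0253e+05 (turbulent)


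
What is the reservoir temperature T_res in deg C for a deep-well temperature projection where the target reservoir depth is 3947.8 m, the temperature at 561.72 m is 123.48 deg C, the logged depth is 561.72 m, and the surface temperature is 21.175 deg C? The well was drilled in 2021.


Step 1: grad = (T_d1 - T_surf)/d1 * 1000 = (123.48 - 21.175)/561.72 * 1000 = 182.1281 deg C/km
Step 2: T_res = T_surf + grad*d2/1000 = 21.175 + 182.1281*3947.8/1000 = 740.18 deg C
T_res = 740.18 deg C


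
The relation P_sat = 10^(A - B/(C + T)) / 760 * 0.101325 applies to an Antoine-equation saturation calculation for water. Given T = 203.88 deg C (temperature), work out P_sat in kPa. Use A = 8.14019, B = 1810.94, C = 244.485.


P_sat = 10^(A - B/(C + T)) / 760 * 0.101325
P_sat = 10^(8.14019 - 1810.94/(244.485 + 203.88)) / 760 * 0.101325
P_sat = 1.683088 MPa
Convert: 1.683088 MPa * 1000.0 = 1683.1 kPa
P_sat = 1683.1 kPa


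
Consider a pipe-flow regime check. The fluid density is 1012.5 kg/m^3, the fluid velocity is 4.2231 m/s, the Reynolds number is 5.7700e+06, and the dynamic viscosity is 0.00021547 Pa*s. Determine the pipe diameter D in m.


D = Re * mu / (rho * vel)
D = 5.7700e+06 * 0.00021547 / (1012.5 * 4.2231)
D = 0.29076 m


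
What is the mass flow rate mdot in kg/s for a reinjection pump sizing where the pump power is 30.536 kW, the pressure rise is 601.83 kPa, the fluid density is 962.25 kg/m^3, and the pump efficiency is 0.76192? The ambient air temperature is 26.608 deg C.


mdot = P_pump * rho * eta / dP
mdot = 30.536 * 962.25 * 0.76192 / 601.83
mdot = 37.199 kg/s


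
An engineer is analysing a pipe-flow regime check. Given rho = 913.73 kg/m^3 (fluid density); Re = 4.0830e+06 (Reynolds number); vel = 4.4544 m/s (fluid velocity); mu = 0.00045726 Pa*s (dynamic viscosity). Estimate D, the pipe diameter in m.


D = Re * mu / (rho * vel)
D = 4.0830e+06 * 0.00045726 / (913.73 * 4.4544)
D = 0.45871 m


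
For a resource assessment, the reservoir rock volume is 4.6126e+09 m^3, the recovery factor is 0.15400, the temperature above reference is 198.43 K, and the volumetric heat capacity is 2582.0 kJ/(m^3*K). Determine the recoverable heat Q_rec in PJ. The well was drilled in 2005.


Step 1: Q_s = Vr*rhoc*dT/1e12 = 4.6126e+09*2582.0*198.43/1e12 = 2363.248 PJ
Step 2: Q_rec = Q_s * RF = 2363.248 * 0.154 = 363.94 PJ
Q_rec = 363.94 PJ


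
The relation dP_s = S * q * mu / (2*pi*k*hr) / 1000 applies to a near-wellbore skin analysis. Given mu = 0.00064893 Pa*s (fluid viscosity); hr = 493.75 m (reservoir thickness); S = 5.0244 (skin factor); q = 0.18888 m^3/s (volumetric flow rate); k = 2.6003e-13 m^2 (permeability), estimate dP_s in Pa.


dP_s = S * q * mu / (2*pi*k*hr) / 1000
dP_s = 5.0244 * 0.18888 * 0.00064893 / (2*pi*2.6003e-13*493.75) / 1000
dP_s = 763.4096 kPa
Convert: 763.4096 kPa * 1000.0 = 7.6341e+05 Pa
dP_s = 7.6341e+05 Pa


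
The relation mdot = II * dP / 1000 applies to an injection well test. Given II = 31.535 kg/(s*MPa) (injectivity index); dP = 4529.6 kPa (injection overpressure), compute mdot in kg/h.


mdot = II * dP / 1000
mdot = 31.535 * 4529.6 / 1000
mdot = 142.8409 kg/s
Convert: 142.8409 kg/s * 3600.0 = 5.1423e+05 kg/h
mdot = 5.1423e+05 kg/h


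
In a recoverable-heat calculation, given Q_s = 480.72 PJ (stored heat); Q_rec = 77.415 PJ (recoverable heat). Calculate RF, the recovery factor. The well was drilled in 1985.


RF = Q_rec / Q_s
RF = 77.415 / 480.72
RF = 0.16104


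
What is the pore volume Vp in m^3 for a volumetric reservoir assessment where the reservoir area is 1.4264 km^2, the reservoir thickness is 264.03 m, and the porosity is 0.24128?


Vp = A * 1e6 * hr * phi
Vp = 1.4264 * 1e6 * 264.03 * 0.24128
Vp = 9.0869e+07 m^3


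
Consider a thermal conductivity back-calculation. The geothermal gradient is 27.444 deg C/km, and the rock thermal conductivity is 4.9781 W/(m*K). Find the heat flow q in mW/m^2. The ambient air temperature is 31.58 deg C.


q = k * grad / 1000
q = 4.9781 * 27.444 / 1000
q = 0.1366190 W/m^2
Convert: 0.1366190 W/m^2 * 1000.0 = 136.62 mW/m^2
q = 136.62 mW/m^2


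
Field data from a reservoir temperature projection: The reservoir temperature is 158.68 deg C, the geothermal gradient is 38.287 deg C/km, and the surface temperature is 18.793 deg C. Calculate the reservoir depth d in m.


d = (T_res - T_surf) / grad * 1000
d = (158.68 - 18.793) / 38.287 * 1000
d = 3653.6 m


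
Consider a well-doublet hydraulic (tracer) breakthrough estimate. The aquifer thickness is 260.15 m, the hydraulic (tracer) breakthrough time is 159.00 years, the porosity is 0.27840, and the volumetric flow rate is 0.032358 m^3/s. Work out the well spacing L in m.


L = sqrt(t_bt*365.25*86400*3*Qv / (pi*hr*phi))
L = sqrt(159.00*365.25*86400*3*0.032358 / (pi*260.15*0.27840))
L = 1463.1 m


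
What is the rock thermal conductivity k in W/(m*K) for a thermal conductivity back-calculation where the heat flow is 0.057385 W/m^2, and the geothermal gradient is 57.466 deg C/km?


k = q / (grad / 1000)
k = 0.057385 / (57.466 / 1000)
k = 0.99859 W/(m*K)


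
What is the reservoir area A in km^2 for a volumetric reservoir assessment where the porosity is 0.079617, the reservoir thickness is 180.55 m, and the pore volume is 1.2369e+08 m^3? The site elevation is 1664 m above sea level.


A = Vp / (1e6 * hr * phi)
A = 1.2369e+08 / (1e6 * 180.55 * 0.079617)
A = 8.6046 km^2


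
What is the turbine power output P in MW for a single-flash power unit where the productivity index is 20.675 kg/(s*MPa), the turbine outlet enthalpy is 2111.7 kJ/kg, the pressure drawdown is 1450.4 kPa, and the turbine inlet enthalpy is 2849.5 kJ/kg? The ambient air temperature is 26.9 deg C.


Step 1: mdot = PI * dP / 1000 = 20.675 * 1450.4 / 1000 = 29.98702 kg/s
Step 2: P = mdot*(h_in - h_out)/1000 = 29.98702*(2849.5 - 2111.7)/1000 = 22.124 MW
P = 22.124 MW


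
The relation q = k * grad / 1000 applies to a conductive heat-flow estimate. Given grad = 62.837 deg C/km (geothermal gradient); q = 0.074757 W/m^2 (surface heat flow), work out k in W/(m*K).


k = q * 1000 / grad
k = 0.074757 * 1000 / 62.837
k = 1.1897 W/(m*K)


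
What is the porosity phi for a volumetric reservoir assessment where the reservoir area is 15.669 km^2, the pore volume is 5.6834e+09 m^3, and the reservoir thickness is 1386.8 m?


phi = Vp / (A * 1e6 * hr)
phi = 5.6834e+09 / (15.669 * 1e6 * 1386.8)
phi = 0.26155


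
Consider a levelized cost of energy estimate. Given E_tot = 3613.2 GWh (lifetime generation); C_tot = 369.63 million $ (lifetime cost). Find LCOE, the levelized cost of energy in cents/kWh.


LCOE = C_tot / E_tot * 100
LCOE = 369.63 / 3613.2 * 100
LCOE = 10.230 cents/kWh


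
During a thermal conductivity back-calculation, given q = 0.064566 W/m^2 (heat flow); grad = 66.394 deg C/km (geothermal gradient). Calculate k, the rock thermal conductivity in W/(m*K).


k = q / (grad / 1000)
k = 0.064566 / (66.394 / 1000)
k = 0.97247 W/(m*K)


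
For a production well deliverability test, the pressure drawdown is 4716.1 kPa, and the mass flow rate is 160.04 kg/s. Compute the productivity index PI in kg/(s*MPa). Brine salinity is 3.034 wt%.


PI = mdot * 1000 / dP
PI = 160.04 * 1000 / 4716.1
PI = 33.935 kg/(s*MPa)


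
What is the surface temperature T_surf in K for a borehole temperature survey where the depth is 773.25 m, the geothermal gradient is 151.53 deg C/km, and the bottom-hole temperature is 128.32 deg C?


T_surf = T_d - grad * d / 1000
T_surf = 128.32 - 151.53 * 773.25 / 1000
T_surf = 11.14943 deg C
Convert to K: 11.14943 + 273.15 = 284.30 K
T_surf = 284.30 K


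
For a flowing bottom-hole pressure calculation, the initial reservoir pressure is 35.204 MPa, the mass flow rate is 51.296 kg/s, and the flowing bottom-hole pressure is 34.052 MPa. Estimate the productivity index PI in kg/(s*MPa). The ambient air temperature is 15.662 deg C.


PI = mdot / (P_i - P_wf)
PI = 51.296 / (35.204 - 34.052)
PI = 44.528 kg/(s*MPa)


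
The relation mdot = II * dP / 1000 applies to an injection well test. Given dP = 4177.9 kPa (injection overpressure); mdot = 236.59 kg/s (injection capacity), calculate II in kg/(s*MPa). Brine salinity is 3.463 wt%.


II = mdot * 1000 / dP
II = 236.59 * 1000 / 4177.9
II = 56.629 kg/(s*MPa)


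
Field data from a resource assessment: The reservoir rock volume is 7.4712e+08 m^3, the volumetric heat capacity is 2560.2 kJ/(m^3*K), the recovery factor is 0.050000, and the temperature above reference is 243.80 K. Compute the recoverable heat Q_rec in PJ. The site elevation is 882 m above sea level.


Step 1: Q_s = Vr*rhoc*dT/1e12 = 7.4712e+08*2560.2*243.8/1e12 = 466.3349 PJ
Step 2: Q_rec = Q_s * RF = 466.3349 * 0.05 = 23.317 PJ
Q_rec = 23.317 PJ


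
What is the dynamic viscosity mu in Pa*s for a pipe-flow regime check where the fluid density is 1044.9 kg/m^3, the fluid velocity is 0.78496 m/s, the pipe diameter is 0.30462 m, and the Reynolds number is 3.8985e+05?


mu = rho * vel * D / Re
mu = 1044.9 * 0.78496 * 0.30462 / 3.8985e+05
mu = 0.00064089 Pa*s


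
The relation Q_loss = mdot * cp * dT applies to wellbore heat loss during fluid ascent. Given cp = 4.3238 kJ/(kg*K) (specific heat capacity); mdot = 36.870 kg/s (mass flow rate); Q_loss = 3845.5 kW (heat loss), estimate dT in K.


dT = Q_loss / (mdot * cp)
dT = 3845.5 / (36.870 * 4.3238)
dT = 24.122 K


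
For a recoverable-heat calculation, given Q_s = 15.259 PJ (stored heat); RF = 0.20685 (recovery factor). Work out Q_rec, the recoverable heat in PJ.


Q_rec = Q_s * RF
Q_rec = 15.259 * 0.20685
Q_rec = 3.1563 PJ
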